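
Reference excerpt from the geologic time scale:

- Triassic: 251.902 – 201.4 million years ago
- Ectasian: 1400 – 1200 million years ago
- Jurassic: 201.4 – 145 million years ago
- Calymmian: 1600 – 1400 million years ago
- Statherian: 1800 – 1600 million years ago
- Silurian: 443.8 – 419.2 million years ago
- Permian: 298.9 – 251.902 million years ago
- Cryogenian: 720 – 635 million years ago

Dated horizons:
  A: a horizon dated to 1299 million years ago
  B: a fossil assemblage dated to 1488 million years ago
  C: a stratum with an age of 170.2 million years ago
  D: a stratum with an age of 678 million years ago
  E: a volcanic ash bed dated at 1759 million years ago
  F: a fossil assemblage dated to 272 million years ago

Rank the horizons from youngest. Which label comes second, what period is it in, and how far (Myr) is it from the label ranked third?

F, in the Permian; 406 million years to D

Smaller Ma means younger, so youngest first: C 170.2 < F 272 < D 678 < A 1299 < B 1488 < E 1759.
Counting 2 along gives F (272 Ma); the excerpt puts that inside the Permian, 298.9–251.902 Ma.
Next in line is D (678 Ma), and 678 − 272 = 406 Myr.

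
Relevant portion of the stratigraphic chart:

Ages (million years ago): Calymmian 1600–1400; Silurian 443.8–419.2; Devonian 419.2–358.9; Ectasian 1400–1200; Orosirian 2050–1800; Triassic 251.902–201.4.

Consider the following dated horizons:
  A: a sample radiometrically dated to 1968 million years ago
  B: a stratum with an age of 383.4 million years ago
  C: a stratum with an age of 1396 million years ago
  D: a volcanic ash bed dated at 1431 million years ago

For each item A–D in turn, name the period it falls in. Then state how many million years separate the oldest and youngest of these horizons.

A: 1968 Ma lies in 2050–1800 Ma, so Orosirian.
B: 383.4 Ma lies in 419.2–358.9 Ma, so Devonian.
C: 1396 Ma lies in 1400–1200 Ma, so Ectasian.
D: 1431 Ma lies in 1600–1400 Ma, so Calymmian.
Oldest = 1968 Ma, youngest = 383.4 Ma → span 1584.6 Myr.

A — Orosirian; B — Devonian; C — Ectasian; D — Calymmian; span 1584.6 million years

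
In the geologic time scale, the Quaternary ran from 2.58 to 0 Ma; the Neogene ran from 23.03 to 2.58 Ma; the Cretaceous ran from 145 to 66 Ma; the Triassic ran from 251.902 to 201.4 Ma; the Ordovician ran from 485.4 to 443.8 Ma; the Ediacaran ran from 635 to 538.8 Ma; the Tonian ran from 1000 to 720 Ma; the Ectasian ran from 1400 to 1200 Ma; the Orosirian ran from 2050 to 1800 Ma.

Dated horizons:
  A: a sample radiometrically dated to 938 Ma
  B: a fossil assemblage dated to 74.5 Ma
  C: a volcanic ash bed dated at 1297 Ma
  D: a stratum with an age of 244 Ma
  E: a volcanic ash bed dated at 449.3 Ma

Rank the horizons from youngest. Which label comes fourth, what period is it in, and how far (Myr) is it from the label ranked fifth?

A, in the Tonian; 359 million years to C

Sorted youngest-first by Ma: B (74.5), D (244), E (449.3), A (938), C (1297).
The fourth youngest is A at 938 Ma, which lies in 1000–720 Ma: the Tonian.
The fifth youngest is C at 1297 Ma; separation = |938 − 1297| = 359 Myr.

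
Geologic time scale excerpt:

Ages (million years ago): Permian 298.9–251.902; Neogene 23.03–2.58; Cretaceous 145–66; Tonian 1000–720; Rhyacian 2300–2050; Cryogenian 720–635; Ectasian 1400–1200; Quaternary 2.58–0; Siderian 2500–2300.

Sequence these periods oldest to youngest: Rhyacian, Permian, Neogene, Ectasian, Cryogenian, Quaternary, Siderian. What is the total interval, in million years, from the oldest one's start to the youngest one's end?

Siderian → Rhyacian → Ectasian → Cryogenian → Permian → Neogene → Quaternary; total span 2500 Myr

From the excerpt: Rhyacian 2300–2050; Permian 298.9–251.902; Neogene 23.03–2.58; Ectasian 1400–1200; Cryogenian 720–635; Quaternary 2.58–0; Siderian 2500–2300 (Ma).
Larger Ma is earlier, so the oldest is Siderian and the youngest is Quaternary; oldest to youngest: Siderian, Rhyacian, Ectasian, Cryogenian, Permian, Neogene, Quaternary.
Oldest start 2500 minus youngest end 0 gives 2500 Myr overall.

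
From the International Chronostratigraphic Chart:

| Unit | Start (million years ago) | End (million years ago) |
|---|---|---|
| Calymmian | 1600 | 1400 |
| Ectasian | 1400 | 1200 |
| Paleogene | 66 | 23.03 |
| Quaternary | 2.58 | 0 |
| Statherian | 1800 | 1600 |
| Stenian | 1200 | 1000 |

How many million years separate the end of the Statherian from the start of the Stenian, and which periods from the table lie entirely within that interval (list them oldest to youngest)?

End of Statherian = 1600 Ma; start of Stenian = 1200 Ma.
Gap = 1600 − 1200 = 400 Myr.
Periods wholly inside 1600–1200 Ma: Calymmian (1600–1400), Ectasian (1400–1200).

400 million years; Calymmian, Ectasian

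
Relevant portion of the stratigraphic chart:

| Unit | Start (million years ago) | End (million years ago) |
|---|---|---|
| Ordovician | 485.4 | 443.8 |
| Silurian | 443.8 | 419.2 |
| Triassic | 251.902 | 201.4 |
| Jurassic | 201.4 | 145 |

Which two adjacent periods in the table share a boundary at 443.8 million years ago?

Ordovician and Silurian

The Ordovician ends at 443.8 million years ago and the Silurian begins at 443.8 million years ago, so they share that boundary.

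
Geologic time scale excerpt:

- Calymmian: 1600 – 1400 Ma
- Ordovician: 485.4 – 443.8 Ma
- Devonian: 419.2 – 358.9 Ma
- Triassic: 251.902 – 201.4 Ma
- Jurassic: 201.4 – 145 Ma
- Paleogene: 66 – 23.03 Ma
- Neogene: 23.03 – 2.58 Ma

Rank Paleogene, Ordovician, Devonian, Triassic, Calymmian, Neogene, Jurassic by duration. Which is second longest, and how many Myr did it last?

Durations: Paleogene 42.97; Ordovician 41.6; Devonian 60.3; Triassic 50.502; Calymmian 200; Neogene 20.45; Jurassic 56.4 Myr.
Sorted longest-first: Calymmian (200), Devonian (60.3), Jurassic (56.4), Triassic (50.502), Paleogene (42.97), Ordovician (41.6), Neogene (20.45).
The second longest is Devonian at 60.3 Myr.

Devonian, 60.3 million years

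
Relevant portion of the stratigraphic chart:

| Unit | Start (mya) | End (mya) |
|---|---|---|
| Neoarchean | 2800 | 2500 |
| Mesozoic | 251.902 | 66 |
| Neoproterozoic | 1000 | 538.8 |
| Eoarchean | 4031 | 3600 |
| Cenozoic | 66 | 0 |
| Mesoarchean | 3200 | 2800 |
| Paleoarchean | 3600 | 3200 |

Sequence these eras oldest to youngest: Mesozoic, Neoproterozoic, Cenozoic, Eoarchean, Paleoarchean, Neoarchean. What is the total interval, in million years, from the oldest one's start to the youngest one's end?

From the excerpt: Mesozoic 251.902–66; Neoproterozoic 1000–538.8; Cenozoic 66–0; Eoarchean 4031–3600; Paleoarchean 3600–3200; Neoarchean 2800–2500 (Ma).
Larger Ma is earlier, so the oldest is Eoarchean and the youngest is Cenozoic; oldest to youngest: Eoarchean, Paleoarchean, Neoarchean, Neoproterozoic, Mesozoic, Cenozoic.
Oldest start 4031 minus youngest end 0 gives 4031 Myr overall.

Eoarchean → Paleoarchean → Neoarchean → Neoproterozoic → Mesozoic → Cenozoic; total span 4031 Myr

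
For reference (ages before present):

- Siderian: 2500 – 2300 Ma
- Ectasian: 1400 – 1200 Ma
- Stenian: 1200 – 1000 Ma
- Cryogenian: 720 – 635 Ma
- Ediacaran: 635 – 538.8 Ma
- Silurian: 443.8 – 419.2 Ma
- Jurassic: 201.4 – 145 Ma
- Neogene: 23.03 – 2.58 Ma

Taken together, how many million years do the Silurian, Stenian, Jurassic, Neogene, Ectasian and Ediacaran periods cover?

Duration is start − end for each: (443.8 − 419.2) + (1200 − 1000) + (201.4 − 145) + (23.03 − 2.58) + (1400 − 1200) + (635 − 538.8).
That is 24.6 + 200 + 56.4 + 20.45 + 200 + 96.2, which totals 597.65 million years.

597.65 million years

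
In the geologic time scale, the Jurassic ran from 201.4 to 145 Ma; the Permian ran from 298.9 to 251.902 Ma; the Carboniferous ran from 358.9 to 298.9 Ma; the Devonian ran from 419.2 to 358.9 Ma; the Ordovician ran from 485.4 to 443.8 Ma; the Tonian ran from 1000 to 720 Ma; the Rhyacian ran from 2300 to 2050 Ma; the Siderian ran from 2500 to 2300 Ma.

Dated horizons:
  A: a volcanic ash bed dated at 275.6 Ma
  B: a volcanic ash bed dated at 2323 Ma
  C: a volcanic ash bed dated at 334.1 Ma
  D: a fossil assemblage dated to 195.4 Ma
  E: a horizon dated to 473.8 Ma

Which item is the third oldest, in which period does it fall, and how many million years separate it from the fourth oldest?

Sorted oldest-first by Ma: B (2323), E (473.8), C (334.1), A (275.6), D (195.4).
The third oldest is C at 334.1 Ma, which lies in 358.9–298.9 Ma: the Carboniferous.
The fourth oldest is A at 275.6 Ma; separation = |334.1 − 275.6| = 58.5 Myr.

C, in the Carboniferous; 58.5 million years to A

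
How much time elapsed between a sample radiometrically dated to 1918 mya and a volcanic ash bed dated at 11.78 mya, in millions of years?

1918 − 11.78 = 1906.22 million years.

1906.22 million years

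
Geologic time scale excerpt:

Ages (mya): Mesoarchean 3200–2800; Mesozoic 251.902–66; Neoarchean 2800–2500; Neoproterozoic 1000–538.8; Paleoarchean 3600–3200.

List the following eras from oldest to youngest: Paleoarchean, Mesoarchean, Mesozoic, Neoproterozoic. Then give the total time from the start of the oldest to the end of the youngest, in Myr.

Start ages (Ma): Paleoarchean 3600, Mesoarchean 3200, Neoproterozoic 1000, Mesozoic 251.902.
Ordered oldest to youngest: Paleoarchean, Mesoarchean, Neoproterozoic, Mesozoic.
Span = 3600 − 66 = 3534 Myr.

Paleoarchean → Mesoarchean → Neoproterozoic → Mesozoic; total span 3534 Myr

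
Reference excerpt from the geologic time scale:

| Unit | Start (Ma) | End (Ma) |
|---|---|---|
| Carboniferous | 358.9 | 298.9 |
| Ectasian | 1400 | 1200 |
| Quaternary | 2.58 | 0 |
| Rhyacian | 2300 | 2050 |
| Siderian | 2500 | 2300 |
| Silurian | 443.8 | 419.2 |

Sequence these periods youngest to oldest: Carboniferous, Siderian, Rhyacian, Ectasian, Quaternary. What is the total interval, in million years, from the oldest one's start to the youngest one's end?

Quaternary, Carboniferous, Ectasian, Rhyacian, Siderian; total span 2500 Myr

From the excerpt: Carboniferous 358.9–298.9; Siderian 2500–2300; Rhyacian 2300–2050; Ectasian 1400–1200; Quaternary 2.58–0 (Ma).
Larger Ma is earlier, so the oldest is Siderian and the youngest is Quaternary; youngest to oldest: Quaternary, Carboniferous, Ectasian, Rhyacian, Siderian.
Oldest start 2500 minus youngest end 0 gives 2500 Myr overall.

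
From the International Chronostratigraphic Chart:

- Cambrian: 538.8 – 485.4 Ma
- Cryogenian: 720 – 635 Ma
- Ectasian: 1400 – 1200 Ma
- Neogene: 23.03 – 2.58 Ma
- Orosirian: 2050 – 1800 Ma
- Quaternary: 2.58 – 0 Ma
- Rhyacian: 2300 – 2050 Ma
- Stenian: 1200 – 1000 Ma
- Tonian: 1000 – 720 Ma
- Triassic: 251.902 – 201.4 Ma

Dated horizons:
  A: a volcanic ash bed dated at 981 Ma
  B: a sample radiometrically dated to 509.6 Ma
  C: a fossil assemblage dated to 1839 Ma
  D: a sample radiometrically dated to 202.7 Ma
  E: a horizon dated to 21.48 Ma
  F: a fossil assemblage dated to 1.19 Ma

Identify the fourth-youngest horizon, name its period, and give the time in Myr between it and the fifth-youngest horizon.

Smaller Ma means younger, so youngest first: F 1.19 < E 21.48 < D 202.7 < B 509.6 < A 981 < C 1839.
Counting 4 along gives B (509.6 Ma); the excerpt puts that inside the Cambrian, 538.8–485.4 Ma.
Next in line is A (981 Ma), and 981 − 509.6 = 471.4 Myr.

B, in the Cambrian; 471.4 million years to A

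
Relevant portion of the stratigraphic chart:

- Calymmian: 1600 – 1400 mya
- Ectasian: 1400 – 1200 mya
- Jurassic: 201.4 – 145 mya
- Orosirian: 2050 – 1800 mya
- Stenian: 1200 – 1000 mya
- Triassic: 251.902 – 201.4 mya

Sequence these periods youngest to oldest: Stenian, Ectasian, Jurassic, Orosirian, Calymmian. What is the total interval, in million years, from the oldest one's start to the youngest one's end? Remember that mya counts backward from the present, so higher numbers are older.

From the excerpt: Stenian 1200–1000; Ectasian 1400–1200; Jurassic 201.4–145; Orosirian 2050–1800; Calymmian 1600–1400 (Ma).
Larger Ma is earlier, so the oldest is Orosirian and the youngest is Jurassic; youngest to oldest: Jurassic, Stenian, Ectasian, Calymmian, Orosirian.
Oldest start 2050 minus youngest end 145 gives 1905 Myr overall.

Jurassic, Stenian, Ectasian, Calymmian, Orosirian; total span 1905 Myr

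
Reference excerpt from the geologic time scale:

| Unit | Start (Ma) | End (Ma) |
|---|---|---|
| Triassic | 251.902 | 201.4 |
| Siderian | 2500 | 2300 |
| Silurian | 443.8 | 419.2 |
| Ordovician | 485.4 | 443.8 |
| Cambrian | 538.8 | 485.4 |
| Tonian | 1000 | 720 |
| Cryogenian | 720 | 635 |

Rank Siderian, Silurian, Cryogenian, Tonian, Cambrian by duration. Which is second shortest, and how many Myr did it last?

Cambrian, 53.4 million years

Start − end for each: Siderian 2500 − 2300 = 200; Silurian 443.8 − 419.2 = 24.6; Cryogenian 720 − 635 = 85; Tonian 1000 − 720 = 280; Cambrian 538.8 − 485.4 = 53.4.
Ranking these from shortest: Silurian < Cambrian < Cryogenian < Siderian < Tonian.
Position 2 in that ranking is Cambrian, which lasted 53.4 Myr.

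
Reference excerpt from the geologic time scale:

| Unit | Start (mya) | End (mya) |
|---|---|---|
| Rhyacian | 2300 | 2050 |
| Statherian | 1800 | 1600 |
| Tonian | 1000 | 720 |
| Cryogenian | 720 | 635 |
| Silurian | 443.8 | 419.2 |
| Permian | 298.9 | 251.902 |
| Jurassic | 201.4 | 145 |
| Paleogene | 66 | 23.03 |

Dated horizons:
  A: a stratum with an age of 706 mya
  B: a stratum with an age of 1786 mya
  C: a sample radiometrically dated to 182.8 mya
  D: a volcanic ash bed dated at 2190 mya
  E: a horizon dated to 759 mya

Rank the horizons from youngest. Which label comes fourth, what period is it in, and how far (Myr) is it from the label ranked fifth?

B, in the Statherian; 404 million years to D

Sorted youngest-first by Ma: C (182.8), A (706), E (759), B (1786), D (2190).
The fourth youngest is B at 1786 Ma, which lies in 1800–1600 Ma: the Statherian.
The fifth youngest is D at 2190 Ma; separation = |1786 − 2190| = 404 Myr.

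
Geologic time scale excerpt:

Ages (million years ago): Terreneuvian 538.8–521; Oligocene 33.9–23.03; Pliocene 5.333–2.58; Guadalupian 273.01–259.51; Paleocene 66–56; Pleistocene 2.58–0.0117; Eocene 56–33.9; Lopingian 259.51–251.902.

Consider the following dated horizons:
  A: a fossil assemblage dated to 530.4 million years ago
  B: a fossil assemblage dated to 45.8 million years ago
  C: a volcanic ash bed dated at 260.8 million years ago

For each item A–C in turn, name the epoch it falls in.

A — Terreneuvian; B — Eocene; C — Guadalupian

A: 530.4 Ma lies in 538.8–521 Ma, so Terreneuvian.
B: 45.8 Ma lies in 56–33.9 Ma, so Eocene.
C: 260.8 Ma lies in 273.01–259.51 Ma, so Guadalupian.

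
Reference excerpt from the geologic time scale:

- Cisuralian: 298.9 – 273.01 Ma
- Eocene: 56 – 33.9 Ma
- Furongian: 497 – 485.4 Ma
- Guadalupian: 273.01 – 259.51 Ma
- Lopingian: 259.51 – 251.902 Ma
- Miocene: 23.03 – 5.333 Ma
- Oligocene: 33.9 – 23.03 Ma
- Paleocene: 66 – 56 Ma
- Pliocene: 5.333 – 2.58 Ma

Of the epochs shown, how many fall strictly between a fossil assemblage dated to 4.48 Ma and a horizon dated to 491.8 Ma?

7

The older date is 491.8 Ma and the younger is 4.48 Ma.
Epochs with start < 491.8 and end > 4.48 Ma: Cisuralian (298.9–273.01), Guadalupian (273.01–259.51), Lopingian (259.51–251.902), Paleocene (66–56), Eocene (56–33.9), Oligocene (33.9–23.03), Miocene (23.03–5.333).
That is 7 complete epochs.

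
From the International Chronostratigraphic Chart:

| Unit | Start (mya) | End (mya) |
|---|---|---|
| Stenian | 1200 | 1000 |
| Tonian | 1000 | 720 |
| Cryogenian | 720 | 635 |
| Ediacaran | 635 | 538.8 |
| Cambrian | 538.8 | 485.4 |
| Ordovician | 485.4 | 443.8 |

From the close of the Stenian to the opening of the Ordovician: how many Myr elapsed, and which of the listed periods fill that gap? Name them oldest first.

The Stenian closes at 1000 Ma and the Ordovician opens at 485.4 Ma, so the interval is 1000 − 485.4 = 514.6 Myr.
A period fits inside if it starts at or after 1000 Ma and ends at or before 485.4 Ma; oldest first that gives Tonian, Cryogenian, Ediacaran, Cambrian.

514.6 million years; Tonian, Cryogenian, Ediacaran, Cambrian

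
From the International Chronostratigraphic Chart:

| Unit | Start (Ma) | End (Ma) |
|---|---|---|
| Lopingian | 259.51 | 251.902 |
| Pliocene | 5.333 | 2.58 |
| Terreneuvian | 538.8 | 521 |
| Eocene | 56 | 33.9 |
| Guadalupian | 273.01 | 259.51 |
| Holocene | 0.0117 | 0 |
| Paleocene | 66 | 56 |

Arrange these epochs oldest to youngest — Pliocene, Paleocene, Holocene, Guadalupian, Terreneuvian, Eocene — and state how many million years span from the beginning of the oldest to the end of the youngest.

Terreneuvian, Guadalupian, Paleocene, Eocene, Pliocene, Holocene; total span 538.8 Myr

Start ages (Ma): Terreneuvian 538.8, Guadalupian 273.01, Paleocene 66, Eocene 56, Pliocene 5.333, Holocene 0.0117.
Ordered oldest to youngest: Terreneuvian, Guadalupian, Paleocene, Eocene, Pliocene, Holocene.
Span = 538.8 − 0 = 538.8 Myr.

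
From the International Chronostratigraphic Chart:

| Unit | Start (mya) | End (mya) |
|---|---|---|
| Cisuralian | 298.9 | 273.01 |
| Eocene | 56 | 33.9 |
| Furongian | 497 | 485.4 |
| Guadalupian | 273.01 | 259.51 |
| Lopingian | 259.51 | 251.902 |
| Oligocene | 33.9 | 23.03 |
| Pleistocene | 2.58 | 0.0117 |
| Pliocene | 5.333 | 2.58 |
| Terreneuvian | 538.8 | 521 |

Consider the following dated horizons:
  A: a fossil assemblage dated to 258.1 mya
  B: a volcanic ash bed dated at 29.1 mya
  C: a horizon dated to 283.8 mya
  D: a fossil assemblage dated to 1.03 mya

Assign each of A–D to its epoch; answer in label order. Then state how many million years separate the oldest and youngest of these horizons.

A: 258.1 Ma lies in 259.51–251.902 Ma, so Lopingian.
B: 29.1 Ma lies in 33.9–23.03 Ma, so Oligocene.
C: 283.8 Ma lies in 298.9–273.01 Ma, so Cisuralian.
D: 1.03 Ma lies in 2.58–0.0117 Ma, so Pleistocene.
Oldest = 283.8 Ma, youngest = 1.03 Ma → span 282.77 Myr.

A — Lopingian; B — Oligocene; C — Cisuralian; D — Pleistocene; span 282.77 million years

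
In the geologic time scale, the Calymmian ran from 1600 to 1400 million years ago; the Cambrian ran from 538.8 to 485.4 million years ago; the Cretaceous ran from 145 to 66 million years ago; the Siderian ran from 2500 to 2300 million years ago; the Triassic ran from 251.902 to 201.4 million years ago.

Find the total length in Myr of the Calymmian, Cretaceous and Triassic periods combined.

Each duration: Calymmian = 200; Cretaceous = 79; Triassic = 50.502.
Sum: 200 + 79 + 50.502 = 329.502 Myr.

329.502 million years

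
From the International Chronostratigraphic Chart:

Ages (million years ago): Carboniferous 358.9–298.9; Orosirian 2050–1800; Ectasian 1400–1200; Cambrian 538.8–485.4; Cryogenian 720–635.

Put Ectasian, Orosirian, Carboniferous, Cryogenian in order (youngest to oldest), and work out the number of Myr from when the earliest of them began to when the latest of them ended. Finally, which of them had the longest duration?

From the excerpt: Ectasian 1400–1200; Orosirian 2050–1800; Carboniferous 358.9–298.9; Cryogenian 720–635 (Ma).
Larger Ma is earlier, so the oldest is Orosirian and the youngest is Carboniferous; youngest to oldest: Carboniferous, Cryogenian, Ectasian, Orosirian.
Oldest start 2050 minus youngest end 298.9 gives 1751.1 Myr overall.
Individual lengths (start − end): Ectasian 200; Orosirian 250; Cryogenian 85; Carboniferous 60. The largest is Orosirian at 250 Myr.

Carboniferous, Cryogenian, Ectasian, Orosirian; total span 1751.1 Myr; longest is Orosirian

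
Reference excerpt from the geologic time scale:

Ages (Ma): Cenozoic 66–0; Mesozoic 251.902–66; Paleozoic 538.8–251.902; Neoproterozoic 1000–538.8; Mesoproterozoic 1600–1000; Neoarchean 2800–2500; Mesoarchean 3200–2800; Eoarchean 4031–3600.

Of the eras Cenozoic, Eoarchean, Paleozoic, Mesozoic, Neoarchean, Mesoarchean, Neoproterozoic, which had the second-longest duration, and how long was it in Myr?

Eoarchean, 431 million years

Start − end for each: Cenozoic 66 − 0 = 66; Eoarchean 4031 − 3600 = 431; Paleozoic 538.8 − 251.902 = 286.898; Mesozoic 251.902 − 66 = 185.902; Neoarchean 2800 − 2500 = 300; Mesoarchean 3200 − 2800 = 400; Neoproterozoic 1000 − 538.8 = 461.2.
Ranking these from longest: Neoproterozoic > Eoarchean > Mesoarchean > Neoarchean > Paleozoic > Mesozoic > Cenozoic.
Position 2 in that ranking is Eoarchean, which lasted 431 Myr.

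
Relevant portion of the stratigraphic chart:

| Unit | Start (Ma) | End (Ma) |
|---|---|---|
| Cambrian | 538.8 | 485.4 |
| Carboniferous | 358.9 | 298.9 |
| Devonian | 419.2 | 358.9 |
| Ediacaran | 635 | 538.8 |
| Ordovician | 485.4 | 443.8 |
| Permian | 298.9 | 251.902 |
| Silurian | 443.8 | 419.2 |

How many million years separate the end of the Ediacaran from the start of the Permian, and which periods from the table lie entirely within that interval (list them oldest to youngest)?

End of Ediacaran = 538.8 Ma; start of Permian = 298.9 Ma.
Gap = 538.8 − 298.9 = 239.9 Myr.
Periods wholly inside 538.8–298.9 Ma: Cambrian (538.8–485.4), Ordovician (485.4–443.8), Silurian (443.8–419.2), Devonian (419.2–358.9), Carboniferous (358.9–298.9).

239.9 million years; Cambrian, Ordovician, Silurian, Devonian, Carboniferous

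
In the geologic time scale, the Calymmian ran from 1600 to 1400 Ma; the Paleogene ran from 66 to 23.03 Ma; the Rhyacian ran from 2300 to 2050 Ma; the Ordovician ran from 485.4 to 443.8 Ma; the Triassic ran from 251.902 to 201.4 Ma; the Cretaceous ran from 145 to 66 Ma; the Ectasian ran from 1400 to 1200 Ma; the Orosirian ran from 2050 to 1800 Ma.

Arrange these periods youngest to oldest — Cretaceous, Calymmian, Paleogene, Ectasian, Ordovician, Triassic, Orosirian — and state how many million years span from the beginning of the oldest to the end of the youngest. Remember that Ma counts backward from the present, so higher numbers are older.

Paleogene, Cretaceous, Triassic, Ordovician, Ectasian, Calymmian, Orosirian; total span 2026.97 Myr

Start ages (Ma): Orosirian 2050, Calymmian 1600, Ectasian 1400, Ordovician 485.4, Triassic 251.902, Cretaceous 145, Paleogene 66.
Ordered youngest to oldest: Paleogene, Cretaceous, Triassic, Ordovician, Ectasian, Calymmian, Orosirian.
Span = 2050 − 23.03 = 2026.97 Myr.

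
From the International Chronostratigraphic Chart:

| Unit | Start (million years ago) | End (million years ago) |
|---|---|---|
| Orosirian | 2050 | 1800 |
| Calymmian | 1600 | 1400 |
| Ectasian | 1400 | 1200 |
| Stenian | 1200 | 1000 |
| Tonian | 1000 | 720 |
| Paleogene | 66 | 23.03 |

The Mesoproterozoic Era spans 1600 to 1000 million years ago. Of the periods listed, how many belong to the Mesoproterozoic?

3

Periods inside 1600–1000 Ma: Calymmian, Ectasian, Stenian — 3 in total.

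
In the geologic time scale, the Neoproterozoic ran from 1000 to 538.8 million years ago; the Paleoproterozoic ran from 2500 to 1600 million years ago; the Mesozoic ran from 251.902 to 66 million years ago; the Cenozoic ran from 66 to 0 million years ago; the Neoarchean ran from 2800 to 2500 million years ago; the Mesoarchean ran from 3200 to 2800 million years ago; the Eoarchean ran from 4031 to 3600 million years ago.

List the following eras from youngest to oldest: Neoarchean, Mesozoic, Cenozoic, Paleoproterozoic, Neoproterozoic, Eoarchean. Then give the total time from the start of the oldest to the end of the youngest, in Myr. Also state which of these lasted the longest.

Cenozoic, Mesozoic, Neoproterozoic, Paleoproterozoic, Neoarchean, Eoarchean; total span 4031 Myr; longest is Paleoproterozoic

From the excerpt: Neoarchean 2800–2500; Mesozoic 251.902–66; Cenozoic 66–0; Paleoproterozoic 2500–1600; Neoproterozoic 1000–538.8; Eoarchean 4031–3600 (Ma).
Larger Ma is earlier, so the oldest is Eoarchean and the youngest is Cenozoic; youngest to oldest: Cenozoic, Mesozoic, Neoproterozoic, Paleoproterozoic, Neoarchean, Eoarchean.
Oldest start 4031 minus youngest end 0 gives 4031 Myr overall.
Individual lengths (start − end): Paleoproterozoic 900; Eoarchean 431; Neoproterozoic 461.2; Cenozoic 66; Mesozoic 185.902; Neoarchean 300. The largest is Paleoproterozoic at 900 Myr.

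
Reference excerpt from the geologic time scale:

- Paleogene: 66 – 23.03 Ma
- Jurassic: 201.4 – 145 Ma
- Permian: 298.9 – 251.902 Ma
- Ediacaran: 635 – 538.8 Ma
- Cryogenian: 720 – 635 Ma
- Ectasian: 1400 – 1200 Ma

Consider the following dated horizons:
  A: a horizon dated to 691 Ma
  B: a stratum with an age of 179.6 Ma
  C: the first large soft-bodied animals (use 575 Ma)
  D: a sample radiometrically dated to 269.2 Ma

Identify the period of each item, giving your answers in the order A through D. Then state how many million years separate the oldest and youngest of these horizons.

A — Cryogenian; B — Jurassic; C — Ediacaran; D — Permian; span 511.4 million years

A: 691 Ma lies in 720–635 Ma, so Cryogenian.
B: 179.6 Ma lies in 201.4–145 Ma, so Jurassic.
C: 575 Ma lies in 635–538.8 Ma, so Ediacaran.
D: 269.2 Ma lies in 298.9–251.902 Ma, so Permian.
Oldest = 691 Ma, youngest = 179.6 Ma → span 511.4 Myr.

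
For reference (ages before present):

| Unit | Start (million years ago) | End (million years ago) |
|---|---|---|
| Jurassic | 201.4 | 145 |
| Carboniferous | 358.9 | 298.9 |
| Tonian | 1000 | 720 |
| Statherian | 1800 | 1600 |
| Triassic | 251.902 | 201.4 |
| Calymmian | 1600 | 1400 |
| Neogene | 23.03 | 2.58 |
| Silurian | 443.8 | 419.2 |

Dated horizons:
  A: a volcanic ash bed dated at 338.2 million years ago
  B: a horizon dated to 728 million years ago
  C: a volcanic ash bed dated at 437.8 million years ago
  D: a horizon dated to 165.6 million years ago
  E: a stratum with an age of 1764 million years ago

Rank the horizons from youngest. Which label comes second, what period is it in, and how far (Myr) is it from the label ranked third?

Sorted youngest-first by Ma: D (165.6), A (338.2), C (437.8), B (728), E (1764).
The second youngest is A at 338.2 Ma, which lies in 358.9–298.9 Ma: the Carboniferous.
The third youngest is C at 437.8 Ma; separation = |338.2 − 437.8| = 99.6 Myr.

A, in the Carboniferous; 99.6 million years to C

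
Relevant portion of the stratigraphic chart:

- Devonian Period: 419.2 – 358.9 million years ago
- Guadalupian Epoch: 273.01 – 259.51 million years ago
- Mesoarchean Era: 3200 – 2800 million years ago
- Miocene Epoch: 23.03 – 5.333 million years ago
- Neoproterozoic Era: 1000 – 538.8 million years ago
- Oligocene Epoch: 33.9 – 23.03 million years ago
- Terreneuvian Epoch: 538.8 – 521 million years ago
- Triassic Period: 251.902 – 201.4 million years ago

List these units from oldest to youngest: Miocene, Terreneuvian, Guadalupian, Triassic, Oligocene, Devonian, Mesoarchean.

Read off each span (Ma): Miocene 23.03–5.333; Terreneuvian 538.8–521; Guadalupian 273.01–259.51; Triassic 251.902–201.4; Oligocene 33.9–23.03; Devonian 419.2–358.9; Mesoarchean 3200–2800.
Larger Ma is older, so oldest→youngest is Mesoarchean, Terreneuvian, Devonian, Guadalupian, Triassic, Oligocene, Miocene.

Mesoarchean, Terreneuvian, Devonian, Guadalupian, Triassic, Oligocene, Miocene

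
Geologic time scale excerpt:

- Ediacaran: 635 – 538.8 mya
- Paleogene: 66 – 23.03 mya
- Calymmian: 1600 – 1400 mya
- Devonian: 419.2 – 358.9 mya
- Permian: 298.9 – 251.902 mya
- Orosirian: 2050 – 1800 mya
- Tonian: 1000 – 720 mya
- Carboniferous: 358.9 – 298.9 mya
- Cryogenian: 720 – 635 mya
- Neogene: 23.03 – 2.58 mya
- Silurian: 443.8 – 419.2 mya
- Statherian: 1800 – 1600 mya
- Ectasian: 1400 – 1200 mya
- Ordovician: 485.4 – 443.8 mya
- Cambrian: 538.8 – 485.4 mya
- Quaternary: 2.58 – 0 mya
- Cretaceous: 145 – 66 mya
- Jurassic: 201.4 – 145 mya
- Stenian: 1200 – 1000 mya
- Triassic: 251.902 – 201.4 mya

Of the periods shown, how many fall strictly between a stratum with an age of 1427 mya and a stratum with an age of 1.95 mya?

The older date is 1427 Ma and the younger is 1.95 Ma.
Periods with start < 1427 and end > 1.95 Ma: Ectasian (1400–1200), Stenian (1200–1000), Tonian (1000–720), Cryogenian (720–635), Ediacaran (635–538.8), Cambrian (538.8–485.4), Ordovician (485.4–443.8), Silurian (443.8–419.2), Devonian (419.2–358.9), Carboniferous (358.9–298.9), Permian (298.9–251.902), Triassic (251.902–201.4), Jurassic (201.4–145), Cretaceous (145–66), Paleogene (66–23.03), Neogene (23.03–2.58).
That is 16 complete periods.

16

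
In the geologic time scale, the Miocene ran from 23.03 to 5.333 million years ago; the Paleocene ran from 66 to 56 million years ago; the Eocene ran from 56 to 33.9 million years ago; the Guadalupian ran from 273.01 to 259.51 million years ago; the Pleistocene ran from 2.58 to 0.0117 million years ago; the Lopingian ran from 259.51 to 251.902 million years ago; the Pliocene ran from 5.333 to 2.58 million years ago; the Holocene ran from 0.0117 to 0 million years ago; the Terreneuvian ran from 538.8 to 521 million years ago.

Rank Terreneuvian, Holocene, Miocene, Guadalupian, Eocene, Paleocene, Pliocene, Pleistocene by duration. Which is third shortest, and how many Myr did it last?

Durations: Terreneuvian 17.8; Holocene 0.0117; Miocene 17.697; Guadalupian 13.5; Eocene 22.1; Paleocene 10; Pliocene 2.753; Pleistocene 2.5683 Myr.
Sorted shortest-first: Holocene (0.0117), Pleistocene (2.5683), Pliocene (2.753), Paleocene (10), Guadalupian (13.5), Miocene (17.697), Terreneuvian (17.8), Eocene (22.1).
The third shortest is Pliocene at 2.753 Myr.

Pliocene, 2.753 million years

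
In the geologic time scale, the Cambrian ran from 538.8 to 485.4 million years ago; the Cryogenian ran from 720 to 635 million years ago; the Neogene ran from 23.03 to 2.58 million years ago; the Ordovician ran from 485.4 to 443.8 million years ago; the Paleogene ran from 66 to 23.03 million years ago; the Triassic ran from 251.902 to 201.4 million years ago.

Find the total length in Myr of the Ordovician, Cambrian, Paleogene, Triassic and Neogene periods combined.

208.922 million years

Duration is start − end for each: (485.4 − 443.8) + (538.8 − 485.4) + (66 − 23.03) + (251.902 − 201.4) + (23.03 − 2.58).
That is 41.6 + 53.4 + 42.97 + 50.502 + 20.45, which totals 208.922 million years.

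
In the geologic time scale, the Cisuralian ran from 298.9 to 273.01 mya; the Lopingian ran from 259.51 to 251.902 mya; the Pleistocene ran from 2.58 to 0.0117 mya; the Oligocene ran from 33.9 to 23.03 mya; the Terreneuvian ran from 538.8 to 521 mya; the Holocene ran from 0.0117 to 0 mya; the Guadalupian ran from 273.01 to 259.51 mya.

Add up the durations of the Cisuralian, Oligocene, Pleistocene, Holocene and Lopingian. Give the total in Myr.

46.948 million years

Duration is start − end for each: (298.9 − 273.01) + (33.9 − 23.03) + (2.58 − 0.0117) + (0.0117 − 0) + (259.51 − 251.902).
That is 25.89 + 10.87 + 2.5683 + 0.0117 + 7.608, which totals 46.948 million years.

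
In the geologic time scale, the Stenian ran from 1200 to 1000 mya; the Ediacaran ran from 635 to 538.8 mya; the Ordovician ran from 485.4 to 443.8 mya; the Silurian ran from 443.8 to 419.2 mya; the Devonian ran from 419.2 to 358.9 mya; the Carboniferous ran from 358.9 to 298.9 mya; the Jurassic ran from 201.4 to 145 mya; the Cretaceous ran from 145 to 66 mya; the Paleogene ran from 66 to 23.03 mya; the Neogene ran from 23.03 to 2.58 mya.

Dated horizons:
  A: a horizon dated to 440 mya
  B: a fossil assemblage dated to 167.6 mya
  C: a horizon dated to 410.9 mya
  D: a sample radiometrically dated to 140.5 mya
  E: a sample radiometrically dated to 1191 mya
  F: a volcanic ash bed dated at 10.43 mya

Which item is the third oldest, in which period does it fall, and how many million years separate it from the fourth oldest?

C, in the Devonian; 243.3 million years to B

Sorted oldest-first by Ma: E (1191), A (440), C (410.9), B (167.6), D (140.5), F (10.43).
The third oldest is C at 410.9 Ma, which lies in 419.2–358.9 Ma: the Devonian.
The fourth oldest is B at 167.6 Ma; separation = |410.9 − 167.6| = 243.3 Myr.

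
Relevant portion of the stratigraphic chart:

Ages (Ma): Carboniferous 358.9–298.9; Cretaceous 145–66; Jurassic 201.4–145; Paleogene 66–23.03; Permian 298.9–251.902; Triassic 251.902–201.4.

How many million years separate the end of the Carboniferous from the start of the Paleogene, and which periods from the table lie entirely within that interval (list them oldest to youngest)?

232.9 million years; Permian, Triassic, Jurassic, Cretaceous

End of Carboniferous = 298.9 Ma; start of Paleogene = 66 Ma.
Gap = 298.9 − 66 = 232.9 Myr.
Periods wholly inside 298.9–66 Ma: Permian (298.9–251.902), Triassic (251.902–201.4), Jurassic (201.4–145), Cretaceous (145–66).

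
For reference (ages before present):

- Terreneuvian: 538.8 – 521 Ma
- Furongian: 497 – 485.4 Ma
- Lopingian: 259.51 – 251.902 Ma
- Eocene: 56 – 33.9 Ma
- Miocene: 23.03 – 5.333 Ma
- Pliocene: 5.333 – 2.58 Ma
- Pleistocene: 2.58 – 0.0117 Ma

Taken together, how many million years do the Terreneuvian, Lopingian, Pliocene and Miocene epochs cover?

45.858 million years

Duration is start − end for each: (538.8 − 521) + (259.51 − 251.902) + (5.333 − 2.58) + (23.03 − 5.333).
That is 17.8 + 7.608 + 2.753 + 17.697, which totals 45.858 million years.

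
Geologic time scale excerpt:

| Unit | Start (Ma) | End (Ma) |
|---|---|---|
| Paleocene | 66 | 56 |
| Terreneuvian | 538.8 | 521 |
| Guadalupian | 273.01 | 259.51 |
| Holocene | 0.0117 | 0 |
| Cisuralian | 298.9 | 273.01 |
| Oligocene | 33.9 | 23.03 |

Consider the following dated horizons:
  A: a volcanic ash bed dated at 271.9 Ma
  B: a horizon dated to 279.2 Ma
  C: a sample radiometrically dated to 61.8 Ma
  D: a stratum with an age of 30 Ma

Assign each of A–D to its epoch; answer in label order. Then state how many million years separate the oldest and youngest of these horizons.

Match each age against the start–end ranges in the excerpt: A = 271.9 Ma → Guadalupian (273.01–259.51); B = 279.2 Ma → Cisuralian (298.9–273.01); C = 61.8 Ma → Paleocene (66–56); D = 30 Ma → Oligocene (33.9–23.03).
The largest age is 279.2 Ma and the smallest is 30 Ma; their difference is 249.2 Myr.

A — Guadalupian; B — Cisuralian; C — Paleocene; D — Oligocene; span 249.2 million years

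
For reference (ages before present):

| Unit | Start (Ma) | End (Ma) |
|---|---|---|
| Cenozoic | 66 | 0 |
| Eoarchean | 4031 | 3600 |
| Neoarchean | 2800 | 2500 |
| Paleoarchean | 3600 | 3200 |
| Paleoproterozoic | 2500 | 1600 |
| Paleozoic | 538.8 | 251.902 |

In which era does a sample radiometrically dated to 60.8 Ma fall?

60.8 Ma lies between 66 and 0 Ma, so it falls in the Cenozoic.

Cenozoic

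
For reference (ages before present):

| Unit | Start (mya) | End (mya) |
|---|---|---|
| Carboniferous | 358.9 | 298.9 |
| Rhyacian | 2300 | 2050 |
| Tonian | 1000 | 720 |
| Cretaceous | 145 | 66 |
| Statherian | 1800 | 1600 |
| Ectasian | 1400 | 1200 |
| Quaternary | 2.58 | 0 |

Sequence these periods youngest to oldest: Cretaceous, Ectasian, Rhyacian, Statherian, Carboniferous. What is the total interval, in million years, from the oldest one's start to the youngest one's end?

From the excerpt: Cretaceous 145–66; Ectasian 1400–1200; Rhyacian 2300–2050; Statherian 1800–1600; Carboniferous 358.9–298.9 (Ma).
Larger Ma is earlier, so the oldest is Rhyacian and the youngest is Cretaceous; youngest to oldest: Cretaceous, Carboniferous, Ectasian, Statherian, Rhyacian.
Oldest start 2300 minus youngest end 66 gives 2234 Myr overall.

Cretaceous → Carboniferous → Ectasian → Statherian → Rhyacian; total span 2234 Myr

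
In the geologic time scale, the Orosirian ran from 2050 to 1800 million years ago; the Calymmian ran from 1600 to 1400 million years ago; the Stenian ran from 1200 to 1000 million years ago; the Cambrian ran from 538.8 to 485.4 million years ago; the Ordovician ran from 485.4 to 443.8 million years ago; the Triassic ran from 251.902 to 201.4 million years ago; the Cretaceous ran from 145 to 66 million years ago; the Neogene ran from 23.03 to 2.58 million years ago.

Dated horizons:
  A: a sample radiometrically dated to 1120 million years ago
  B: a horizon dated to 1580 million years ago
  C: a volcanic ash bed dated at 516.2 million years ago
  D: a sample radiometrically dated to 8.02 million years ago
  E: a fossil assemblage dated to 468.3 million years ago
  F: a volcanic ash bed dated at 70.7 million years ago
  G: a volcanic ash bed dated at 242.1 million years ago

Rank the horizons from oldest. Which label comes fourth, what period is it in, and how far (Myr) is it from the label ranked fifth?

E, in the Ordovician; 226.2 million years to G

Larger Ma means older, so oldest first: B 1580 > A 1120 > C 516.2 > E 468.3 > G 242.1 > F 70.7 > D 8.02.
Counting 4 along gives E (468.3 Ma); the excerpt puts that inside the Ordovician, 485.4–443.8 Ma.
Next in line is G (242.1 Ma), and 468.3 − 242.1 = 226.2 Myr.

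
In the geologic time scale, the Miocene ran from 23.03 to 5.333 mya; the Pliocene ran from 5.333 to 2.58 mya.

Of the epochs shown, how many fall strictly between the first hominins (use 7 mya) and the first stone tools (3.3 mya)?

0

The older date is 7 Ma and the younger is 3.3 Ma.
No epoch both begins after 7 Ma and ends before 3.3 Ma, so the count is 0.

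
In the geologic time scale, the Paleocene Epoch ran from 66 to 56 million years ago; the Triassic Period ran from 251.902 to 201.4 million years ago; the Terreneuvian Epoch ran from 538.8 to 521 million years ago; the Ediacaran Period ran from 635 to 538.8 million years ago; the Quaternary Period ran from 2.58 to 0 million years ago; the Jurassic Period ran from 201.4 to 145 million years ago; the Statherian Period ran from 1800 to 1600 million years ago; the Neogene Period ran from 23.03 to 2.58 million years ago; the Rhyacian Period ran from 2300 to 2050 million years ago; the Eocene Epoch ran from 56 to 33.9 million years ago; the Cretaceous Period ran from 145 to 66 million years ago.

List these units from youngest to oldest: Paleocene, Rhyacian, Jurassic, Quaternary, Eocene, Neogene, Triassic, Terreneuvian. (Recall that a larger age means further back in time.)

The oldest of these is Rhyacian (starts 2300 Ma) and the youngest is Quaternary (ends 0 Ma).
In between, by decreasing start age: Terreneuvian (538.8), Triassic (251.902), Jurassic (201.4), Paleocene (66), Eocene (56), Neogene (23.03).
Listing youngest first means reversing that sequence.

Quaternary → Neogene → Eocene → Paleocene → Jurassic → Triassic → Terreneuvian → Rhyacian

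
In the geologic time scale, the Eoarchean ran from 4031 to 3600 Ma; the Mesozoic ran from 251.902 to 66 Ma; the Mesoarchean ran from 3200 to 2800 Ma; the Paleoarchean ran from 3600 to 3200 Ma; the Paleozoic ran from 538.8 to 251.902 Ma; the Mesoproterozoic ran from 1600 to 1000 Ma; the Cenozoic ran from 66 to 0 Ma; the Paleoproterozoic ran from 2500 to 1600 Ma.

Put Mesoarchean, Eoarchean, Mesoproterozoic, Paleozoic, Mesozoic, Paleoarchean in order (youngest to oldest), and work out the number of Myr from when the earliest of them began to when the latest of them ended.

Start ages (Ma): Eoarchean 4031, Paleoarchean 3600, Mesoarchean 3200, Mesoproterozoic 1600, Paleozoic 538.8, Mesozoic 251.902.
Ordered youngest to oldest: Mesozoic, Paleozoic, Mesoproterozoic, Mesoarchean, Paleoarchean, Eoarchean.
Span = 4031 − 66 = 3965 Myr.

Mesozoic → Paleozoic → Mesoproterozoic → Mesoarchean → Paleoarchean → Eoarchean; total span 3965 Myr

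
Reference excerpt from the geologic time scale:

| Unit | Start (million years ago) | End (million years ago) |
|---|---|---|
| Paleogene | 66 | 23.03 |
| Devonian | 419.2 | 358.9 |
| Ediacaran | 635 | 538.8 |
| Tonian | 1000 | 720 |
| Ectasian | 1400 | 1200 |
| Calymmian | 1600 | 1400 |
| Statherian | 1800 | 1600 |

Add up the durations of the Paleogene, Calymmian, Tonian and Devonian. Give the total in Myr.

583.27 million years

Duration is start − end for each: (66 − 23.03) + (1600 − 1400) + (1000 − 720) + (419.2 − 358.9).
That is 42.97 + 200 + 280 + 60.3, which totals 583.27 million years.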